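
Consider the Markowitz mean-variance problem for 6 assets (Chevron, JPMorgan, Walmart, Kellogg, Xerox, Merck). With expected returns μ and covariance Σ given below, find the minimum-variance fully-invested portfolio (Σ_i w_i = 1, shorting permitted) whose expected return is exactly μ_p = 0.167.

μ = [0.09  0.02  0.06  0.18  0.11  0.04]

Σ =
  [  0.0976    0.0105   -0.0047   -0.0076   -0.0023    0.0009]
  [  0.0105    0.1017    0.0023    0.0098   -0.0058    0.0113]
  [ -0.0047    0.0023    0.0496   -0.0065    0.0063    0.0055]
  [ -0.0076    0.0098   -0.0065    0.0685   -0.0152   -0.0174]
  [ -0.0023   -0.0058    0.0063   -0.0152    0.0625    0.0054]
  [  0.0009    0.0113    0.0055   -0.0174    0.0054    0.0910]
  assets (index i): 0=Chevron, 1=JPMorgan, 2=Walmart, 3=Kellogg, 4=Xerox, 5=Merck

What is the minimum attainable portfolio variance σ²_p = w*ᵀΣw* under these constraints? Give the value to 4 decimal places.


0.0309

p=Σ⁻¹μ = [1.3643  -0.3019  1.4254  3.7457  2.4676  0.9472]
q=Σ⁻¹𝟙 = [12.9355  5.3871  20.4757  24.7923  19.8600  12.5166]
a=μᵀp=1.185832  b=𝟙ᵀp=9.648356  c=𝟙ᵀq=95.967233  D=ac−b²=20.710205
λ₁=(c·0.167−b)/D = (95.967233·0.167−9.648356)/20.710205 = 0.307972
λ₂=(a−b·0.167)/D = (1.185832−9.648356·0.167)/20.710205 = -0.020543
w* = 0.307972·p + -0.020543·q:
  w_0 = 0.307972·1.3643 + -0.020543·12.9355 = 0.1544  (Chevron)
  w_1 = 0.307972·-0.3019 + -0.020543·5.3871 = -0.2036  (JPMorgan)
  w_2 = 0.307972·1.4254 + -0.020543·20.4757 = 0.0183  (Walmart)
  w_3 = 0.307972·3.7457 + -0.020543·24.7923 = 0.6443  (Kellogg)
  w_4 = 0.307972·2.4676 + -0.020543·19.8600 = 0.3520  (Xerox)
  w_5 = 0.307972·0.9472 + -0.020543·12.5166 = 0.0346  (Merck)
Σw_i=1.0000  μᵀw=0.1670
σ²=wᵀΣw=λ₁·μ_p+λ₂ = 0.307972·0.167 + -0.020543 = 0.030889 ≈ 0.0309


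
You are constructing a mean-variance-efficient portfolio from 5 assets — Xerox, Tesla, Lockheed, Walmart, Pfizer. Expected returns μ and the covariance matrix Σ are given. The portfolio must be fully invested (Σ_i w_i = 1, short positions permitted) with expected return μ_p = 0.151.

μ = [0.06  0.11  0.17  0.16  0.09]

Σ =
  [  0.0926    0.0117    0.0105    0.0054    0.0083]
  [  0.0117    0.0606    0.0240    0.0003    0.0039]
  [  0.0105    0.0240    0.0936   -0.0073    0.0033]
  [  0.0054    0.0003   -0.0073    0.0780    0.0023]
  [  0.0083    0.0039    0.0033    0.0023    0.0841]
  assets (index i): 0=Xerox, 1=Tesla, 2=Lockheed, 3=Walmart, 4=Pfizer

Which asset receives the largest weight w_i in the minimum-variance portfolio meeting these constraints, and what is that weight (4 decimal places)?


Walmart (0.4186)

x=Σ⁻¹μ = [0.1186  1.0640  1.6681  2.1690  0.8843]
y=Σ⁻¹𝟙 = [6.8468  11.4543  7.6168  12.7193  10.0370]
a=μᵀx=0.834366  b=𝟙ᵀx=5.904062  c=𝟙ᵀy=48.674242  D=ac−b²=5.754207
λ₁=(c·0.151−b)/D = (48.674242·0.151−5.904062)/5.754207 = 0.251251
λ₂=(a−b·0.151)/D = (0.834366−5.904062·0.151)/5.754207 = -0.009931
w* = 0.251251·x + -0.009931·y:
  w_0 = 0.251251·0.1186 + -0.009931·6.8468 = -0.0382  (Xerox)
  w_1 = 0.251251·1.0640 + -0.009931·11.4543 = 0.1536  (Tesla)
  w_2 = 0.251251·1.6681 + -0.009931·7.6168 = 0.3435  (Lockheed)
  w_3 = 0.251251·2.1690 + -0.009931·12.7193 = 0.4186  (Walmart)
  w_4 = 0.251251·0.8843 + -0.009931·10.0370 = 0.1225  (Pfizer)
Σw_i=1.0000  μᵀw=0.1510
σ²=wᵀΣw=λ₁·μ_p+λ₂ = 0.251251·0.151 + -0.009931 = 0.028008 ≈ 0.0280


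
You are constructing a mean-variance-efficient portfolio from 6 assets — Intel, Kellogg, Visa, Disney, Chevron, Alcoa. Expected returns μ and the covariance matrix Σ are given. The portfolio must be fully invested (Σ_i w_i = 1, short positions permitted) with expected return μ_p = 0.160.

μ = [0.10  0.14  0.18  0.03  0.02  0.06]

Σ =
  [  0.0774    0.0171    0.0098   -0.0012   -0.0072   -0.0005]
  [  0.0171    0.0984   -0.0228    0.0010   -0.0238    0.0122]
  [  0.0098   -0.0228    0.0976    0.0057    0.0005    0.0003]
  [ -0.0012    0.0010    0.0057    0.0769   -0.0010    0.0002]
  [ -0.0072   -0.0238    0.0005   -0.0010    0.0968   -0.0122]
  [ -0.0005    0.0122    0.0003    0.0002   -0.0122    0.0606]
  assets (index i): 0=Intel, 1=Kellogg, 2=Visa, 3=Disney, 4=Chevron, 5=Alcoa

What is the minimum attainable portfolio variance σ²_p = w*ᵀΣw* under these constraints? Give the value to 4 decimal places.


g=Σ⁻¹μ = [0.6734  1.9170  2.2051  0.2209  0.8150  0.7621]
h=Σ⁻¹𝟙 = [10.5265  12.6686  11.2905  12.3359  16.4725  17.2577]
a=μᵀg=0.801295  b=𝟙ᵀg=6.593534  c=𝟙ᵀh=80.551683  D=ac−b²=21.070954
λ₁=(c·0.160−b)/D = (80.551683·0.160−6.593534)/21.070954 = 0.298740
λ₂=(a−b·0.160)/D = (0.801295−6.593534·0.160)/21.070954 = -0.012039
w* = 0.298740·g + -0.012039·h:
  w_0 = 0.298740·0.6734 + -0.012039·10.5265 = 0.0745  (Intel)
  w_1 = 0.298740·1.9170 + -0.012039·12.6686 = 0.4202  (Kellogg)
  w_2 = 0.298740·2.2051 + -0.012039·11.2905 = 0.5228  (Visa)
  w_3 = 0.298740·0.2209 + -0.012039·12.3359 = -0.0825  (Disney)
  w_4 = 0.298740·0.8150 + -0.012039·16.4725 = 0.0452  (Chevron)
  w_5 = 0.298740·0.7621 + -0.012039·17.2577 = 0.0199  (Alcoa)
Σw_i=1.0000  μᵀw=0.1600
σ²=wᵀΣw=λ₁·μ_p+λ₂ = 0.298740·0.160 + -0.012039 = 0.035760 ≈ 0.0358

0.0358


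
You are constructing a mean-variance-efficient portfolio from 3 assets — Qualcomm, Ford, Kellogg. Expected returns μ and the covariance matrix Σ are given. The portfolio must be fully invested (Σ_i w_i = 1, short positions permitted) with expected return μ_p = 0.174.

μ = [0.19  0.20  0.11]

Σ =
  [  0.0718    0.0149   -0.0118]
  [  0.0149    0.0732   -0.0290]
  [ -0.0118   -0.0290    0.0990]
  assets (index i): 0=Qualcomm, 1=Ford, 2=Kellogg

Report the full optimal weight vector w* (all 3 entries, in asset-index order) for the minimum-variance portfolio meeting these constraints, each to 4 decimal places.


u=Σ⁻¹μ = [2.3701  3.1698  2.3221]
v=Σ⁻¹𝟙 = [13.0252  17.6783  16.8320]
a=μᵀu=1.339703  b=𝟙ᵀu=7.861975  c=𝟙ᵀv=47.535538  D=ac−b²=1.872854
λ₁=(c·0.174−b)/D = (47.535538·0.174−7.861975)/1.872854 = 0.218495
λ₂=(a−b·0.174)/D = (1.339703−7.861975·0.174)/1.872854 = -0.015100
w* = 0.218495·u + -0.015100·v:
  w_0 = 0.218495·2.3701 + -0.015100·13.0252 = 0.3212  (Qualcomm)
  w_1 = 0.218495·3.1698 + -0.015100·17.6783 = 0.4256  (Ford)
  w_2 = 0.218495·2.3221 + -0.015100·16.8320 = 0.2532  (Kellogg)
Σw_i=1.0000  μᵀw=0.1740
σ²=wᵀΣw=λ₁·μ_p+λ₂ = 0.218495·0.174 + -0.015100 = 0.022918 ≈ 0.0229

0.3212  0.4256  0.2532


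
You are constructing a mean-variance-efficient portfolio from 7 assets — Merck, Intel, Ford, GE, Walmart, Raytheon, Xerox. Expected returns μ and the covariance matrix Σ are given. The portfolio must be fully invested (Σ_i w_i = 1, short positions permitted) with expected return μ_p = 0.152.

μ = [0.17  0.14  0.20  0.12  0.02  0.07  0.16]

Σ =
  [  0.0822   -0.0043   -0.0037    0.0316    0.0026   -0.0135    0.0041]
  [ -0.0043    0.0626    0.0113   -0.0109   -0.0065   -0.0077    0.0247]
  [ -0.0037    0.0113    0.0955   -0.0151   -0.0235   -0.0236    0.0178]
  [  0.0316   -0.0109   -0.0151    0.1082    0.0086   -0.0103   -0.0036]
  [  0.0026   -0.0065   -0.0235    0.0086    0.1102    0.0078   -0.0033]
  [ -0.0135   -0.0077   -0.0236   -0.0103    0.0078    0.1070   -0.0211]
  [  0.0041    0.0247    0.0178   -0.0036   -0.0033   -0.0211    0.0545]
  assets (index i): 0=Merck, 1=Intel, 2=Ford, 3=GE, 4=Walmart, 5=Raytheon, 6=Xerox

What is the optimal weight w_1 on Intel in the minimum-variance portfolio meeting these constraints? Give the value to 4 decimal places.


g=Σ⁻¹μ = [1.9925  1.6051  2.4222  1.2510  0.5673  2.0651  2.1838]
h=Σ⁻¹𝟙 = [11.3283  13.3911  15.5558  10.7989  11.2192  18.3159  14.8306]
a=μᵀg=1.703310  b=𝟙ᵀg=12.086980  c=𝟙ᵀh=95.439777  D=ac−b²=16.468485
λ₁=(c·0.152−b)/D = (95.439777·0.152−12.086980)/16.468485 = 0.146939
λ₂=(a−b·0.152)/D = (1.703310−12.086980·0.152)/16.468485 = -0.008131
w* = 0.146939·g + -0.008131·h:
  w_0 = 0.146939·1.9925 + -0.008131·11.3283 = 0.2007  (Merck)
  w_1 = 0.146939·1.6051 + -0.008131·13.3911 = 0.1270  (Intel)
  w_2 = 0.146939·2.4222 + -0.008131·15.5558 = 0.2294  (Ford)
  w_3 = 0.146939·1.2510 + -0.008131·10.7989 = 0.0960  (GE)
  w_4 = 0.146939·0.5673 + -0.008131·11.2192 = -0.0079  (Walmart)
  w_5 = 0.146939·2.0651 + -0.008131·18.3159 = 0.1545  (Raytheon)
  w_6 = 0.146939·2.1838 + -0.008131·14.8306 = 0.2003  (Xerox)
Σw_i=1.0000  μᵀw=0.1520
σ²=wᵀΣw=λ₁·μ_p+λ₂ = 0.146939·0.152 + -0.008131 = 0.014203 ≈ 0.0142

0.1270


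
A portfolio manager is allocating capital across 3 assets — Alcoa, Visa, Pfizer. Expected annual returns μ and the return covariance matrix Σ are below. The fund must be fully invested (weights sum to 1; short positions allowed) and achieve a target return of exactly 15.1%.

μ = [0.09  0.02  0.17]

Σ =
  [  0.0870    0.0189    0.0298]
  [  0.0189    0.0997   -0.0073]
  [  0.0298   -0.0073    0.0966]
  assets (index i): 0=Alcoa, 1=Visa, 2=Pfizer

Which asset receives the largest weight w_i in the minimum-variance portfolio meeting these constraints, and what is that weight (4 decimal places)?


p=Σ⁻¹μ = [0.4168  0.2424  1.6496]
q=Σ⁻¹𝟙 = [6.3041  9.5032  9.1254]
a=μᵀp=0.322787  b=𝟙ᵀp=2.308745  c=𝟙ᵀq=24.932641  D=ac−b²=2.717625
λ₁=(c·0.151−b)/D = (24.932641·0.151−2.308745)/2.717625 = 0.535793
λ₂=(a−b·0.151)/D = (0.322787−2.308745·0.151)/2.717625 = -0.009506
w* = 0.535793·p + -0.009506·q:
  w_0 = 0.535793·0.4168 + -0.009506·6.3041 = 0.1634  (Alcoa)
  w_1 = 0.535793·0.2424 + -0.009506·9.5032 = 0.0395  (Visa)
  w_2 = 0.535793·1.6496 + -0.009506·9.1254 = 0.7971  (Pfizer)
Σw_i=1.0000  μᵀw=0.1510
σ²=wᵀΣw=λ₁·μ_p+λ₂ = 0.535793·0.151 + -0.009506 = 0.071399 ≈ 0.0714

Pfizer (0.7971)


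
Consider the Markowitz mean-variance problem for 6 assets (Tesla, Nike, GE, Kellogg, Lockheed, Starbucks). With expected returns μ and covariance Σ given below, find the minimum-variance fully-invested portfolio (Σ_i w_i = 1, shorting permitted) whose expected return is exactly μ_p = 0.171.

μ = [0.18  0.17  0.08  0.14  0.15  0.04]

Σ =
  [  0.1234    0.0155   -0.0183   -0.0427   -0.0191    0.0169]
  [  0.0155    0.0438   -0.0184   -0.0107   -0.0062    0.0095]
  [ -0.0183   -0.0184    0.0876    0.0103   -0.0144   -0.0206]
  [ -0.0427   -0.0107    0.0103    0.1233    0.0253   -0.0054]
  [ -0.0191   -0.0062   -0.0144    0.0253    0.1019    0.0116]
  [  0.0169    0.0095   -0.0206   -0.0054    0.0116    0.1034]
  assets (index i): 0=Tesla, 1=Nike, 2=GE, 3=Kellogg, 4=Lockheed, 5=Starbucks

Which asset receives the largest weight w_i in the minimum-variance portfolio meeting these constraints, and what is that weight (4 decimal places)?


Nike (0.4587)

g=Σ⁻¹μ = [2.1242  4.9081  2.5294  1.6473  2.1241  -0.0596]
h=Σ⁻¹𝟙 = [12.3433  31.0467  23.5160  10.6716  13.7216  8.5043]
a=μᵀg=1.965934  b=𝟙ᵀg=13.273438  c=𝟙ᵀh=99.803421  D=ac−b²=20.022730
λ₁=(c·0.171−b)/D = (99.803421·0.171−13.273438)/20.022730 = 0.189432
λ₂=(a−b·0.171)/D = (1.965934−13.273438·0.171)/20.022730 = -0.015174
w* = 0.189432·g + -0.015174·h:
  w_0 = 0.189432·2.1242 + -0.015174·12.3433 = 0.2151  (Tesla)
  w_1 = 0.189432·4.9081 + -0.015174·31.0467 = 0.4587  (Nike)
  w_2 = 0.189432·2.5294 + -0.015174·23.5160 = 0.1223  (GE)
  w_3 = 0.189432·1.6473 + -0.015174·10.6716 = 0.1501  (Kellogg)
  w_4 = 0.189432·2.1241 + -0.015174·13.7216 = 0.1942  (Lockheed)
  w_5 = 0.189432·-0.0596 + -0.015174·8.5043 = -0.1403  (Starbucks)
Σw_i=1.0000  μᵀw=0.1710
σ²=wᵀΣw=λ₁·μ_p+λ₂ = 0.189432·0.171 + -0.015174 = 0.017219 ≈ 0.0172


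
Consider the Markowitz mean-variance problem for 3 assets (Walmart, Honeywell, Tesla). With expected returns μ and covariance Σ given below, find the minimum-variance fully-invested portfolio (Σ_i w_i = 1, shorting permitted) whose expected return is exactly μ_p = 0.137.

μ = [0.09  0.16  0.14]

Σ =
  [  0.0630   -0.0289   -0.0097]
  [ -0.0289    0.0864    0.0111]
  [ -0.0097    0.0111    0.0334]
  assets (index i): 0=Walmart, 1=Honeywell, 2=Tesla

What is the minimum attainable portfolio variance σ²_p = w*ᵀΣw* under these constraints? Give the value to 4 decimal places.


0.0174

g=Σ⁻¹μ = [3.1771  2.3582  4.3306]
h=Σ⁻¹𝟙 = [28.6846  16.9769  32.6286]
a=μᵀg=1.269539  b=𝟙ᵀg=9.865938  c=𝟙ᵀh=78.290216  D=ac−b²=2.055761
λ₁=(c·0.137−b)/D = (78.290216·0.137−9.865938)/2.055761 = 0.418250
λ₂=(a−b·0.137)/D = (1.269539−9.865938·0.137)/2.055761 = -0.039934
w* = 0.418250·g + -0.039934·h:
  w_0 = 0.418250·3.1771 + -0.039934·28.6846 = 0.1833  (Walmart)
  w_1 = 0.418250·2.3582 + -0.039934·16.9769 = 0.3084  (Honeywell)
  w_2 = 0.418250·4.3306 + -0.039934·32.6286 = 0.5083  (Tesla)
Σw_i=1.0000  μᵀw=0.1370
σ²=wᵀΣw=λ₁·μ_p+λ₂ = 0.418250·0.137 + -0.039934 = 0.017366 ≈ 0.0174


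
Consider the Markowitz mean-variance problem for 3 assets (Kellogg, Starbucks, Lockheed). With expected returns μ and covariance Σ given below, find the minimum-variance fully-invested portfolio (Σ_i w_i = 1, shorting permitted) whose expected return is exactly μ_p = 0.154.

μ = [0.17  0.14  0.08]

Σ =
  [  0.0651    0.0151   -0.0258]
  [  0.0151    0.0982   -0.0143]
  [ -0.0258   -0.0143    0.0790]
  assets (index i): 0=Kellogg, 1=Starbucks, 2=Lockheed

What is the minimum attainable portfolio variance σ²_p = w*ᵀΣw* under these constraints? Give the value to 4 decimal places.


u=Σ⁻¹μ = [3.2281  1.2636  2.2956]
v=Σ⁻¹𝟙 = [21.5669  9.9996  21.5117]
a=μᵀu=0.909320  b=𝟙ᵀu=6.787248  c=𝟙ᵀv=53.078136  D=ac−b²=2.198273
λ₁=(c·0.154−b)/D = (53.078136·0.154−6.787248)/2.198273 = 0.630852
λ₂=(a−b·0.154)/D = (0.909320−6.787248·0.154)/2.198273 = -0.061829
w* = 0.630852·u + -0.061829·v:
  w_0 = 0.630852·3.2281 + -0.061829·21.5669 = 0.7030  (Kellogg)
  w_1 = 0.630852·1.2636 + -0.061829·9.9996 = 0.1789  (Starbucks)
  w_2 = 0.630852·2.2956 + -0.061829·21.5117 = 0.1182  (Lockheed)
Σw_i=1.0000  μᵀw=0.1540
σ²=wᵀΣw=λ₁·μ_p+λ₂ = 0.630852·0.154 + -0.061829 = 0.035323 ≈ 0.0353

0.0353


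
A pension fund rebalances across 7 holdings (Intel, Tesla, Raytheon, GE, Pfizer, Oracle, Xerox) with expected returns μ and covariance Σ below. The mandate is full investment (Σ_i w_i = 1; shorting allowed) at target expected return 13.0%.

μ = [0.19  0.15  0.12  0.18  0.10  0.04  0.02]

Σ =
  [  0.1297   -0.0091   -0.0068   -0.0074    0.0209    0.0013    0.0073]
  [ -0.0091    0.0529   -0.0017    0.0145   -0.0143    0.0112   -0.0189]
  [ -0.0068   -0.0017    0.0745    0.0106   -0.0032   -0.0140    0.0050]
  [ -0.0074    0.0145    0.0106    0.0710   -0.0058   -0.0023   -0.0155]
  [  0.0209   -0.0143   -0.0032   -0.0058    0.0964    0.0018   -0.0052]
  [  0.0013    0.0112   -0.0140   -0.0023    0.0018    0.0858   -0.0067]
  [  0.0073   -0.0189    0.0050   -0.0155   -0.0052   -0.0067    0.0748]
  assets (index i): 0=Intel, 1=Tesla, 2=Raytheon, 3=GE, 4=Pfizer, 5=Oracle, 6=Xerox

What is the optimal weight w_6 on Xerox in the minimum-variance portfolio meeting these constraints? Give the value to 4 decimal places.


0.1266

p=Σ⁻¹μ = [1.5907  3.3776  1.5550  2.2292  1.4506  0.3983  1.4601]
q=Σ⁻¹𝟙 = [7.2378  26.6355  14.0647  14.0644  15.1080  12.2597  23.5154]
a=μᵀp=1.586910  b=𝟙ᵀp=12.061352  c=𝟙ᵀq=112.885471  D=ac−b²=33.662907
λ₁=(c·0.130−b)/D = (112.885471·0.130−12.061352)/33.662907 = 0.077645
λ₂=(a−b·0.130)/D = (1.586910−12.061352·0.130)/33.662907 = 0.000562
w* = 0.077645·p + 0.000562·q:
  w_0 = 0.077645·1.5907 + 0.000562·7.2378 = 0.1276  (Intel)
  w_1 = 0.077645·3.3776 + 0.000562·26.6355 = 0.2772  (Tesla)
  w_2 = 0.077645·1.5550 + 0.000562·14.0647 = 0.1286  (Raytheon)
  w_3 = 0.077645·2.2292 + 0.000562·14.0644 = 0.1810  (GE)
  w_4 = 0.077645·1.4506 + 0.000562·15.1080 = 0.1211  (Pfizer)
  w_5 = 0.077645·0.3983 + 0.000562·12.2597 = 0.0378  (Oracle)
  w_6 = 0.077645·1.4601 + 0.000562·23.5154 = 0.1266  (Xerox)
Σw_i=1.0000  μᵀw=0.1300
σ²=wᵀΣw=λ₁·μ_p+λ₂ = 0.077645·0.130 + 0.000562 = 0.010656 ≈ 0.0107


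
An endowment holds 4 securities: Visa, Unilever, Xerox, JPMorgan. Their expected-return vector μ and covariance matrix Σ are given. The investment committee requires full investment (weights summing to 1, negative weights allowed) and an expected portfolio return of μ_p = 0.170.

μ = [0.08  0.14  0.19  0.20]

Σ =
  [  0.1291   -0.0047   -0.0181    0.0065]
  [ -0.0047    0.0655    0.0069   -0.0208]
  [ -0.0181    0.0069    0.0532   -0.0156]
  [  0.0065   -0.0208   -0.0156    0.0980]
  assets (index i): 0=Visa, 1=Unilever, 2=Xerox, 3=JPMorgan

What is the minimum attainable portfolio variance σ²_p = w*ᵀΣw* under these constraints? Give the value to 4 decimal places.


x=Σ⁻¹μ = [1.1979  2.7828  4.5802  3.2811]
y=Σ⁻¹𝟙 = [11.0943  18.9648  25.2470  17.5123]
a=μᵀx=2.011882  b=𝟙ᵀx=11.842023  c=𝟙ᵀy=72.818497  D=ac−b²=6.268724
λ₁=(c·0.170−b)/D = (72.818497·0.170−11.842023)/6.268724 = 0.085683
λ₂=(a−b·0.170)/D = (2.011882−11.842023·0.170)/6.268724 = -0.000201
w* = 0.085683·x + -0.000201·y:
  w_0 = 0.085683·1.1979 + -0.000201·11.0943 = 0.1004  (Visa)
  w_1 = 0.085683·2.7828 + -0.000201·18.9648 = 0.2346  (Unilever)
  w_2 = 0.085683·4.5802 + -0.000201·25.2470 = 0.3874  (Xerox)
  w_3 = 0.085683·3.2811 + -0.000201·17.5123 = 0.2776  (JPMorgan)
Σw_i=1.0000  μᵀw=0.1700
σ²=wᵀΣw=λ₁·μ_p+λ₂ = 0.085683·0.170 + -0.000201 = 0.014365 ≈ 0.0144

0.0144


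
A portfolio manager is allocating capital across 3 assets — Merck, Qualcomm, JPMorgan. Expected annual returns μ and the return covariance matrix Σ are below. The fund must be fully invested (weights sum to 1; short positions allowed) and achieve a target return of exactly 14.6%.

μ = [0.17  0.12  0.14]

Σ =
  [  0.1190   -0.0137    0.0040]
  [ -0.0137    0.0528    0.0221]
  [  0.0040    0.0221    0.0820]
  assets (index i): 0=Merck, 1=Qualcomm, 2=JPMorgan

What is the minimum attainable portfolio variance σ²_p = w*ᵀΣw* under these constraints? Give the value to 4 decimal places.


p=Σ⁻¹μ = [1.6569  2.2789  1.0123]
q=Σ⁻¹𝟙 = [10.3526  18.8601  6.6071]
a=μᵀp=0.696868  b=𝟙ᵀp=4.948141  c=𝟙ᵀq=35.819757  D=ac−b²=0.477552
λ₁=(c·0.146−b)/D = (35.819757·0.146−4.948141)/0.477552 = 0.589556
λ₂=(a−b·0.146)/D = (0.696868−4.948141·0.146)/0.477552 = -0.053524
w* = 0.589556·p + -0.053524·q:
  w_0 = 0.589556·1.6569 + -0.053524·10.3526 = 0.4227  (Merck)
  w_1 = 0.589556·2.2789 + -0.053524·18.8601 = 0.3341  (Qualcomm)
  w_2 = 0.589556·1.0123 + -0.053524·6.6071 = 0.2432  (JPMorgan)
Σw_i=1.0000  μᵀw=0.1460
σ²=wᵀΣw=λ₁·μ_p+λ₂ = 0.589556·0.146 + -0.053524 = 0.032551 ≈ 0.0326

0.0326


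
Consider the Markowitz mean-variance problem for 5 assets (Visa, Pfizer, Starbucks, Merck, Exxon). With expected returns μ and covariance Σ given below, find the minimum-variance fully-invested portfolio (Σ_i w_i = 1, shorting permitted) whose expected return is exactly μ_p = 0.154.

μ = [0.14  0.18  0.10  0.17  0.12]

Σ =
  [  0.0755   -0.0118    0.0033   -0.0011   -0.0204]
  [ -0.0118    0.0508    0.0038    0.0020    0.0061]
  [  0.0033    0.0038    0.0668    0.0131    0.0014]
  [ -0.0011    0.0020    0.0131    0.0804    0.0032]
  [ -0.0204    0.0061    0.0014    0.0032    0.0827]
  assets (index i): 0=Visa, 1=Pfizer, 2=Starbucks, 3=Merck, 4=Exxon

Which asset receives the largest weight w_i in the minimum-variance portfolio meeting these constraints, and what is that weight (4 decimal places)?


Pfizer (0.3548)

u=Σ⁻¹μ = [2.9447  3.8825  0.7265  1.8679  1.8065]
v=Σ⁻¹𝟙 = [20.3236  21.4350  10.4961  9.8769  14.9643]
a=μᵀu=1.718066  b=𝟙ᵀu=11.228000  c=𝟙ᵀv=77.095897  D=ac−b²=6.387898
λ₁=(c·0.154−b)/D = (77.095897·0.154−11.228000)/6.387898 = 0.100936
λ₂=(a−b·0.154)/D = (1.718066−11.228000·0.154)/6.387898 = -0.001729
w* = 0.100936·u + -0.001729·v:
  w_0 = 0.100936·2.9447 + -0.001729·20.3236 = 0.2621  (Visa)
  w_1 = 0.100936·3.8825 + -0.001729·21.4350 = 0.3548  (Pfizer)
  w_2 = 0.100936·0.7265 + -0.001729·10.4961 = 0.0552  (Starbucks)
  w_3 = 0.100936·1.8679 + -0.001729·9.8769 = 0.1715  (Merck)
  w_4 = 0.100936·1.8065 + -0.001729·14.9643 = 0.1565  (Exxon)
Σw_i=1.0000  μᵀw=0.1540
σ²=wᵀΣw=λ₁·μ_p+λ₂ = 0.100936·0.154 + -0.001729 = 0.013815 ≈ 0.0138


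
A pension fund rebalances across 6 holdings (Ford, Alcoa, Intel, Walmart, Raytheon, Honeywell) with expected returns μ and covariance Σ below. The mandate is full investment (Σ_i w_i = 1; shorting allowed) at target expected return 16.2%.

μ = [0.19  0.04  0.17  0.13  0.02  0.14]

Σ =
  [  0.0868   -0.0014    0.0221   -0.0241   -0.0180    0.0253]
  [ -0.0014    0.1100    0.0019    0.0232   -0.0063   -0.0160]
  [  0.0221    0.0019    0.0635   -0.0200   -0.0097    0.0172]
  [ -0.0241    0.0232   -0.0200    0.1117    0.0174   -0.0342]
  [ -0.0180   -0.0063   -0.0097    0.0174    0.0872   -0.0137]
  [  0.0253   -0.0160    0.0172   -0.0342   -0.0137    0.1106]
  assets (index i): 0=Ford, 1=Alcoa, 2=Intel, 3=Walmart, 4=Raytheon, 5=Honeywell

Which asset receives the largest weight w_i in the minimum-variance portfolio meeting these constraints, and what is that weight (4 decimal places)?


u=Σ⁻¹μ = [1.9728  0.0791  2.4765  2.2913  0.6539  1.2304]
v=Σ⁻¹𝟙 = [11.4073  8.6783  14.9828  13.4090  15.2302  11.3905]
a=μᵀu=1.282208  b=𝟙ᵀu=8.704022  c=𝟙ᵀv=75.097953  D=ac−b²=20.531226
λ₁=(c·0.162−b)/D = (75.097953·0.162−8.704022)/20.531226 = 0.168614
λ₂=(a−b·0.162)/D = (1.282208−8.704022·0.162)/20.531226 = -0.006227
w* = 0.168614·u + -0.006227·v:
  w_0 = 0.168614·1.9728 + -0.006227·11.4073 = 0.2616  (Ford)
  w_1 = 0.168614·0.0791 + -0.006227·8.6783 = -0.0407  (Alcoa)
  w_2 = 0.168614·2.4765 + -0.006227·14.9828 = 0.3243  (Intel)
  w_3 = 0.168614·2.2913 + -0.006227·13.4090 = 0.3029  (Walmart)
  w_4 = 0.168614·0.6539 + -0.006227·15.2302 = 0.0154  (Raytheon)
  w_5 = 0.168614·1.2304 + -0.006227·11.3905 = 0.1365  (Honeywell)
Σw_i=1.0000  μᵀw=0.1620
σ²=wᵀΣw=λ₁·μ_p+λ₂ = 0.168614·0.162 + -0.006227 = 0.021089 ≈ 0.0211

Intel (0.3243)


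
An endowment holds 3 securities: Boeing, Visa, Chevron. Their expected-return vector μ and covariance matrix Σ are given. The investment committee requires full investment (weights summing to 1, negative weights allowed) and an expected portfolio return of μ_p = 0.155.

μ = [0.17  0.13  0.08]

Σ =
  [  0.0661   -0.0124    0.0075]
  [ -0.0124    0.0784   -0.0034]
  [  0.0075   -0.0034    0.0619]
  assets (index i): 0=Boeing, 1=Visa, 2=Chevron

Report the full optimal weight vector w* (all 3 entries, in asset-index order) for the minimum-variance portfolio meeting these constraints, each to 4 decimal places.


0.6240  0.3768  -0.0008

g=Σ⁻¹μ = [2.8555  2.1560  1.0648]
h=Σ⁻¹𝟙 = [16.4241  16.0052  15.0442]
a=μᵀg=0.850898  b=𝟙ᵀg=6.076313  c=𝟙ᵀh=47.473537  D=ac−b²=3.473545
λ₁=(c·0.155−b)/D = (47.473537·0.155−6.076313)/3.473545 = 0.369100
λ₂=(a−b·0.155)/D = (0.850898−6.076313·0.155)/3.473545 = -0.026178
w* = 0.369100·g + -0.026178·h:
  w_0 = 0.369100·2.8555 + -0.026178·16.4241 = 0.6240  (Boeing)
  w_1 = 0.369100·2.1560 + -0.026178·16.0052 = 0.3768  (Visa)
  w_2 = 0.369100·1.0648 + -0.026178·15.0442 = -0.0008  (Chevron)
Σw_i=1.0000  μᵀw=0.1550
σ²=wᵀΣw=λ₁·μ_p+λ₂ = 0.369100·0.155 + -0.026178 = 0.031032 ≈ 0.0310


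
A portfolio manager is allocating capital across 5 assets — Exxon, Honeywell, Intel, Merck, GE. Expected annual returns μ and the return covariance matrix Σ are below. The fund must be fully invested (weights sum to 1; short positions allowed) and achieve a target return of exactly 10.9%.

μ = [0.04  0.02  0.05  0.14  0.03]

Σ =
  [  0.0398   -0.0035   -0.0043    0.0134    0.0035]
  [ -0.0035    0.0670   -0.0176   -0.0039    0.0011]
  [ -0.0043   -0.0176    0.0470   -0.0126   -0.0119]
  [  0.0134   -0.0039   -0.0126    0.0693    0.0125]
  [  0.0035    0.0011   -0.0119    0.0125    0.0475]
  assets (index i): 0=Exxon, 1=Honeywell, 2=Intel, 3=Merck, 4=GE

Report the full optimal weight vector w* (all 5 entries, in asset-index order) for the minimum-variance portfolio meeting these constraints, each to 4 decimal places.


-0.0593  0.0934  0.3622  0.6662  -0.0625

p=Σ⁻¹μ = [0.5216  1.0415  2.2500  2.2915  0.5297]
q=Σ⁻¹𝟙 = [25.2603  28.4108  44.6957  14.6014  25.8884]
a=μᵀp=0.490894  b=𝟙ᵀp=6.634259  c=𝟙ᵀq=138.856632  D=ac−b²=24.150459
λ₁=(c·0.109−b)/D = (138.856632·0.109−6.634259)/24.150459 = 0.352006
λ₂=(a−b·0.109)/D = (0.490894−6.634259·0.109)/24.150459 = -0.009616
w* = 0.352006·p + -0.009616·q:
  w_0 = 0.352006·0.5216 + -0.009616·25.2603 = -0.0593  (Exxon)
  w_1 = 0.352006·1.0415 + -0.009616·28.4108 = 0.0934  (Honeywell)
  w_2 = 0.352006·2.2500 + -0.009616·44.6957 = 0.3622  (Intel)
  w_3 = 0.352006·2.2915 + -0.009616·14.6014 = 0.6662  (Merck)
  w_4 = 0.352006·0.5297 + -0.009616·25.8884 = -0.0625  (GE)
Σw_i=1.0000  μᵀw=0.1090
σ²=wᵀΣw=λ₁·μ_p+λ₂ = 0.352006·0.109 + -0.009616 = 0.028752 ≈ 0.0288


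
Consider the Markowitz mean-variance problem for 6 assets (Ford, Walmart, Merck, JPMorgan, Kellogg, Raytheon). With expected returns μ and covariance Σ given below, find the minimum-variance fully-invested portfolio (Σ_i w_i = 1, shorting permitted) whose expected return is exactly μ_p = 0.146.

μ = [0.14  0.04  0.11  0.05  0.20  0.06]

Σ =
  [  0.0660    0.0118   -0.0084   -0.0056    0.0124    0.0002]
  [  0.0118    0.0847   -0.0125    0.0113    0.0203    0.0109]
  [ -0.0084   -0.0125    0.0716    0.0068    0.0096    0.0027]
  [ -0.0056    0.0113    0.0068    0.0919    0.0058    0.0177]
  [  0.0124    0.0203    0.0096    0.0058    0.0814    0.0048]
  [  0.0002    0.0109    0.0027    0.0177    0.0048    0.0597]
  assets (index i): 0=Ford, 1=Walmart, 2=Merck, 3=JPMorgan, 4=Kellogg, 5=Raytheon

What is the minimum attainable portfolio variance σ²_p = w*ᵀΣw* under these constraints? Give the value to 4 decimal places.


x=Σ⁻¹μ = [1.9922  -0.2052  1.4119  0.3235  1.9728  0.7174]
y=Σ⁻¹𝟙 = [15.2785  8.3092  15.4381  7.0289  4.8557  12.0096]
a=μᵀx=0.879801  b=𝟙ᵀx=6.212700  c=𝟙ᵀy=62.919930  D=ac−b²=16.759388
λ₁=(c·0.146−b)/D = (62.919930·0.146−6.212700)/16.759388 = 0.177429
λ₂=(a−b·0.146)/D = (0.879801−6.212700·0.146)/16.759388 = -0.001626
w* = 0.177429·x + -0.001626·y:
  w_0 = 0.177429·1.9922 + -0.001626·15.2785 = 0.3286  (Ford)
  w_1 = 0.177429·-0.2052 + -0.001626·8.3092 = -0.0499  (Walmart)
  w_2 = 0.177429·1.4119 + -0.001626·15.4381 = 0.2254  (Merck)
  w_3 = 0.177429·0.3235 + -0.001626·7.0289 = 0.0460  (JPMorgan)
  w_4 = 0.177429·1.9728 + -0.001626·4.8557 = 0.3421  (Kellogg)
  w_5 = 0.177429·0.7174 + -0.001626·12.0096 = 0.1078  (Raytheon)
Σw_i=1.0000  μᵀw=0.1460
σ²=wᵀΣw=λ₁·μ_p+λ₂ = 0.177429·0.146 + -0.001626 = 0.024279 ≈ 0.0243

0.0243


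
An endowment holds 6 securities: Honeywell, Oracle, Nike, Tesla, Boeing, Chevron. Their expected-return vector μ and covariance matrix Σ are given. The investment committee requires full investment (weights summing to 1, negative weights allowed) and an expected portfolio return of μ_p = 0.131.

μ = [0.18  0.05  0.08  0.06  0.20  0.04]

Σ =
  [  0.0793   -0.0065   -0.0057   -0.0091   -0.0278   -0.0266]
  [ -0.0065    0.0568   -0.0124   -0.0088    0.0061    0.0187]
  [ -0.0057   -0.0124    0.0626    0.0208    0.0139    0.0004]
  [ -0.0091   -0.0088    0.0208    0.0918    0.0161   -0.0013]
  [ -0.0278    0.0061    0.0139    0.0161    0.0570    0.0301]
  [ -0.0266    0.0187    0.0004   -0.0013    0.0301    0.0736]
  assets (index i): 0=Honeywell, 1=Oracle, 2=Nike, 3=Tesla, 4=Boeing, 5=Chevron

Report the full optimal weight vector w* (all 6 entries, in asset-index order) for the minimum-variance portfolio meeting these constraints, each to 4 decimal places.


0.2972  0.1736  0.1312  0.0691  0.2564  0.0724

g=Σ⁻¹μ = [4.1837  1.0689  0.6309  0.0536  5.5165  -0.4746]
h=Σ⁻¹𝟙 = [25.7211  19.9390  15.6983  9.2640  15.3818  11.6045]
a=μᵀg=1.944506  b=𝟙ᵀg=10.979000  c=𝟙ᵀh=97.608766  D=ac−b²=69.262411
λ₁=(c·0.131−b)/D = (97.608766·0.131−10.979000)/69.262411 = 0.026100
λ₂=(a−b·0.131)/D = (1.944506−10.979000·0.131)/69.262411 = 0.007309
w* = 0.026100·g + 0.007309·h:
  w_0 = 0.026100·4.1837 + 0.007309·25.7211 = 0.2972  (Honeywell)
  w_1 = 0.026100·1.0689 + 0.007309·19.9390 = 0.1736  (Oracle)
  w_2 = 0.026100·0.6309 + 0.007309·15.6983 = 0.1312  (Nike)
  w_3 = 0.026100·0.0536 + 0.007309·9.2640 = 0.0691  (Tesla)
  w_4 = 0.026100·5.5165 + 0.007309·15.3818 = 0.2564  (Boeing)
  w_5 = 0.026100·-0.4746 + 0.007309·11.6045 = 0.0724  (Chevron)
Σw_i=1.0000  μᵀw=0.1310
σ²=wᵀΣw=λ₁·μ_p+λ₂ = 0.026100·0.131 + 0.007309 = 0.010728 ≈ 0.0107


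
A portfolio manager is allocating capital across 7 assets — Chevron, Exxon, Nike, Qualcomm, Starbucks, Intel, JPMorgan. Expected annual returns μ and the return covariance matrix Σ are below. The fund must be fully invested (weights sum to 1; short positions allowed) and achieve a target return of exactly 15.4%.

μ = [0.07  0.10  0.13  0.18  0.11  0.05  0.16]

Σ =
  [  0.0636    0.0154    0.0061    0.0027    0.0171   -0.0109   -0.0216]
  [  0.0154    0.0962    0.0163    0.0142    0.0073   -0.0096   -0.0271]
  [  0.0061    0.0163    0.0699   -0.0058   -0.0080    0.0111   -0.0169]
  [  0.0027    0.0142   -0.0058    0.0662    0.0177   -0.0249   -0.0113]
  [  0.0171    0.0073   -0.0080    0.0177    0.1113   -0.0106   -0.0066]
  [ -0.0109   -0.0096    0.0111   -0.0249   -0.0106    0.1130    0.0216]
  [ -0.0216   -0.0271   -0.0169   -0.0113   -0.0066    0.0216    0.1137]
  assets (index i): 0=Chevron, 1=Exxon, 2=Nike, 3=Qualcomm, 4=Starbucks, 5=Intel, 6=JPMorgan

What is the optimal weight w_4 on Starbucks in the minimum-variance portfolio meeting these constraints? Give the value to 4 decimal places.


g=Σ⁻¹μ = [1.3508  0.6365  2.3996  3.2508  0.6039  0.7061  2.3962]
h=Σ⁻¹𝟙 = [17.5467  7.3446  15.4956  19.6863  5.8443  11.4125  16.3100]
a=μᵀg=1.540410  b=𝟙ᵀg=11.343785  c=𝟙ᵀh=93.639971  D=ac−b²=15.562472
λ₁=(c·0.154−b)/D = (93.639971·0.154−11.343785)/15.562472 = 0.197704
λ₂=(a−b·0.154)/D = (1.540410−11.343785·0.154)/15.562472 = -0.013271
w* = 0.197704·g + -0.013271·h:
  w_0 = 0.197704·1.3508 + -0.013271·17.5467 = 0.0342  (Chevron)
  w_1 = 0.197704·0.6365 + -0.013271·7.3446 = 0.0284  (Exxon)
  w_2 = 0.197704·2.3996 + -0.013271·15.4956 = 0.2688  (Nike)
  w_3 = 0.197704·3.2508 + -0.013271·19.6863 = 0.3814  (Qualcomm)
  w_4 = 0.197704·0.6039 + -0.013271·5.8443 = 0.0418  (Starbucks)
  w_5 = 0.197704·0.7061 + -0.013271·11.4125 = -0.0119  (Intel)
  w_6 = 0.197704·2.3962 + -0.013271·16.3100 = 0.2573  (JPMorgan)
Σw_i=1.0000  μᵀw=0.1540
σ²=wᵀΣw=λ₁·μ_p+λ₂ = 0.197704·0.154 + -0.013271 = 0.017175 ≈ 0.0172

0.0418


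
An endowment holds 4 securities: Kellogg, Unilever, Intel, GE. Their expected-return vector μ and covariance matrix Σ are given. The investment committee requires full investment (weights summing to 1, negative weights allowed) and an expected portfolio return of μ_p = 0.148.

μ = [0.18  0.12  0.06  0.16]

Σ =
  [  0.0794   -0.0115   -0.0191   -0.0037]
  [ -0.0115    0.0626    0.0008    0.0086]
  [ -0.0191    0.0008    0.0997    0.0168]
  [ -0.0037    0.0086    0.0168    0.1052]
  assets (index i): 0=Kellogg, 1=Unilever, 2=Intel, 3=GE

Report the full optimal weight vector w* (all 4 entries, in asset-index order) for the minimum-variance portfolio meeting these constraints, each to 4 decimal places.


p=Σ⁻¹μ = [2.8744  2.2559  0.9168  1.2912]
q=Σ⁻¹𝟙 = [18.5162  18.2988  12.3021  6.6964]
a=μᵀp=1.049704  b=𝟙ᵀp=7.338320  c=𝟙ᵀq=55.813495  D=ac−b²=4.736723
λ₁=(c·0.148−b)/D = (55.813495·0.148−7.338320)/4.736723 = 0.194666
λ₂=(a−b·0.148)/D = (1.049704−7.338320·0.148)/4.736723 = -0.007678
w* = 0.194666·p + -0.007678·q:
  w_0 = 0.194666·2.8744 + -0.007678·18.5162 = 0.4174  (Kellogg)
  w_1 = 0.194666·2.2559 + -0.007678·18.2988 = 0.2987  (Unilever)
  w_2 = 0.194666·0.9168 + -0.007678·12.3021 = 0.0840  (Intel)
  w_3 = 0.194666·1.2912 + -0.007678·6.6964 = 0.1999  (GE)
Σw_i=1.0000  μᵀw=0.1480
σ²=wᵀΣw=λ₁·μ_p+λ₂ = 0.194666·0.148 + -0.007678 = 0.021133 ≈ 0.0211

0.4174  0.2987  0.0840  0.1999


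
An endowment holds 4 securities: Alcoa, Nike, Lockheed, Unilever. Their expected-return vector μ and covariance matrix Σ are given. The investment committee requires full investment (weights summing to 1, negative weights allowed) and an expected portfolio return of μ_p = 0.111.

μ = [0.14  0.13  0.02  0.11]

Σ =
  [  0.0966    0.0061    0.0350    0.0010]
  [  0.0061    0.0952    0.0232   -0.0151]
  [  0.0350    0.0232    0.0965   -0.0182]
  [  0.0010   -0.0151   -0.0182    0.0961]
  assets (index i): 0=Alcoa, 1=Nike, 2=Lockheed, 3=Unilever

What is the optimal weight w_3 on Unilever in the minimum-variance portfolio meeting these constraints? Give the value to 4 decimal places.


0.3457

p=Σ⁻¹μ = [1.5093  1.5900  -0.4795  1.2880]
q=Σ⁻¹𝟙 = [6.6585  10.2589  8.0213  13.4676]
a=μᵀp=0.550080  b=𝟙ᵀp=3.907710  c=𝟙ᵀq=38.406339  D=ac−b²=5.856366
λ₁=(c·0.111−b)/D = (38.406339·0.111−3.907710)/5.856366 = 0.060685
λ₂=(a−b·0.111)/D = (0.550080−3.907710·0.111)/5.856366 = 0.019863
w* = 0.060685·p + 0.019863·q:
  w_0 = 0.060685·1.5093 + 0.019863·6.6585 = 0.2238  (Alcoa)
  w_1 = 0.060685·1.5900 + 0.019863·10.2589 = 0.3003  (Nike)
  w_2 = 0.060685·-0.4795 + 0.019863·8.0213 = 0.1302  (Lockheed)
  w_3 = 0.060685·1.2880 + 0.019863·13.4676 = 0.3457  (Unilever)
Σw_i=1.0000  μᵀw=0.1110
σ²=wᵀΣw=λ₁·μ_p+λ₂ = 0.060685·0.111 + 0.019863 = 0.026599 ≈ 0.0266


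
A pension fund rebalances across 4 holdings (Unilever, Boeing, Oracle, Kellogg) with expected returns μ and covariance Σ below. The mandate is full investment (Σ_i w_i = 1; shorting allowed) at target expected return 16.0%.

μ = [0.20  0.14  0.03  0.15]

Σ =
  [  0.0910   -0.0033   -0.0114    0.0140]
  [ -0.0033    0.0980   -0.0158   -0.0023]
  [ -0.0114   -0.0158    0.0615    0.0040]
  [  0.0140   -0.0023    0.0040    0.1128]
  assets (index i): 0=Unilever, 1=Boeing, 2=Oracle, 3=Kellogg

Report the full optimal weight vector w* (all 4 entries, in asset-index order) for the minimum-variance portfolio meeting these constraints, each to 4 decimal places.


g=Σ⁻¹μ = [2.2620  1.7364  1.2856  1.0389]
h=Σ⁻¹𝟙 = [13.2237  14.3479  21.9593  6.7379]
a=μᵀg=0.889894  b=𝟙ᵀg=6.322893  c=𝟙ᵀh=56.268670  D=ac−b²=10.094177
λ₁=(c·0.160−b)/D = (56.268670·0.160−6.322893)/10.094177 = 0.265509
λ₂=(a−b·0.160)/D = (0.889894−6.322893·0.160)/10.094177 = -0.012063
w* = 0.265509·g + -0.012063·h:
  w_0 = 0.265509·2.2620 + -0.012063·13.2237 = 0.4411  (Unilever)
  w_1 = 0.265509·1.7364 + -0.012063·14.3479 = 0.2879  (Boeing)
  w_2 = 0.265509·1.2856 + -0.012063·21.9593 = 0.0764  (Oracle)
  w_3 = 0.265509·1.0389 + -0.012063·6.7379 = 0.1945  (Kellogg)
Σw_i=1.0000  μᵀw=0.1600
σ²=wᵀΣw=λ₁·μ_p+λ₂ = 0.265509·0.160 + -0.012063 = 0.030418 ≈ 0.0304

0.4411  0.2879  0.0764  0.1945


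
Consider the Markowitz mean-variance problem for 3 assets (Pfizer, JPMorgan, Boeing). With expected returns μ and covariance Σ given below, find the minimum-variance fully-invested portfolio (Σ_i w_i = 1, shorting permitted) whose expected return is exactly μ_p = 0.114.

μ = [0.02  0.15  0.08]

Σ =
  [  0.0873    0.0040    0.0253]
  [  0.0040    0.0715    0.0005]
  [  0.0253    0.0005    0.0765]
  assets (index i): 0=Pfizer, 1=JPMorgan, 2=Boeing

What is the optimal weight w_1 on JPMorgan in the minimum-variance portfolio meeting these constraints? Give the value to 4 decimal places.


x=Σ⁻¹μ = [-0.1839  2.1005  1.0928]
y=Σ⁻¹𝟙 = [7.8245  13.4756  10.3961]
a=μᵀx=0.398831  b=𝟙ᵀx=3.009516  c=𝟙ᵀy=31.696168  D=ac−b²=3.584224
λ₁=(c·0.114−b)/D = (31.696168·0.114−3.009516)/3.584224 = 0.168474
λ₂=(a−b·0.114)/D = (0.398831−3.009516·0.114)/3.584224 = 0.015553
w* = 0.168474·x + 0.015553·y:
  w_0 = 0.168474·-0.1839 + 0.015553·7.8245 = 0.0907  (Pfizer)
  w_1 = 0.168474·2.1005 + 0.015553·13.4756 = 0.5635  (JPMorgan)
  w_2 = 0.168474·1.0928 + 0.015553·10.3961 = 0.3458  (Boeing)
Σw_i=1.0000  μᵀw=0.1140
σ²=wᵀΣw=λ₁·μ_p+λ₂ = 0.168474·0.114 + 0.015553 = 0.034759 ≈ 0.0348

0.5635


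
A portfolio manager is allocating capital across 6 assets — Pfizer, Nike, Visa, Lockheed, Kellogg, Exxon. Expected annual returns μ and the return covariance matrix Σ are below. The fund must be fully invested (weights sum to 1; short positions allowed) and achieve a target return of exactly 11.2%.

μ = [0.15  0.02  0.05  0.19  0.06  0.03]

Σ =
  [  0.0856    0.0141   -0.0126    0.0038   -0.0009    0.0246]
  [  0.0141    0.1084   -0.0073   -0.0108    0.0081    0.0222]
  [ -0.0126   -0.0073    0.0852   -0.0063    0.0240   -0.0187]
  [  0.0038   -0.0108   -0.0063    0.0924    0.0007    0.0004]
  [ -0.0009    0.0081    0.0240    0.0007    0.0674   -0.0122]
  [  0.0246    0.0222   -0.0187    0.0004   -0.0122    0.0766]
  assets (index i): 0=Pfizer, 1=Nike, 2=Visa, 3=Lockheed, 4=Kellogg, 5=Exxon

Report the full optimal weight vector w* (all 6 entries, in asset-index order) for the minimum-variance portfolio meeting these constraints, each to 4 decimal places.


0.2352  0.0599  0.1820  0.2919  0.1343  0.0967

x=Σ⁻¹μ = [1.7457  0.1617  0.8649  2.0576  0.5786  0.0767]
y=Σ⁻¹𝟙 = [8.3318  6.6452  14.2123  12.0797  11.4397  13.6817]
a=μᵀx=0.736303  b=𝟙ᵀx=5.485263  c=𝟙ᵀy=66.390376  D=ac−b²=18.795345
λ₁=(c·0.112−b)/D = (66.390376·0.112−5.485263)/18.795345 = 0.103773
λ₂=(a−b·0.112)/D = (0.736303−5.485263·0.112)/18.795345 = 0.006489
w* = 0.103773·x + 0.006489·y:
  w_0 = 0.103773·1.7457 + 0.006489·8.3318 = 0.2352  (Pfizer)
  w_1 = 0.103773·0.1617 + 0.006489·6.6452 = 0.0599  (Nike)
  w_2 = 0.103773·0.8649 + 0.006489·14.2123 = 0.1820  (Visa)
  w_3 = 0.103773·2.0576 + 0.006489·12.0797 = 0.2919  (Lockheed)
  w_4 = 0.103773·0.5786 + 0.006489·11.4397 = 0.1343  (Kellogg)
  w_5 = 0.103773·0.0767 + 0.006489·13.6817 = 0.0967  (Exxon)
Σw_i=1.0000  μᵀw=0.1120
σ²=wᵀΣw=λ₁·μ_p+λ₂ = 0.103773·0.112 + 0.006489 = 0.018111 ≈ 0.0181


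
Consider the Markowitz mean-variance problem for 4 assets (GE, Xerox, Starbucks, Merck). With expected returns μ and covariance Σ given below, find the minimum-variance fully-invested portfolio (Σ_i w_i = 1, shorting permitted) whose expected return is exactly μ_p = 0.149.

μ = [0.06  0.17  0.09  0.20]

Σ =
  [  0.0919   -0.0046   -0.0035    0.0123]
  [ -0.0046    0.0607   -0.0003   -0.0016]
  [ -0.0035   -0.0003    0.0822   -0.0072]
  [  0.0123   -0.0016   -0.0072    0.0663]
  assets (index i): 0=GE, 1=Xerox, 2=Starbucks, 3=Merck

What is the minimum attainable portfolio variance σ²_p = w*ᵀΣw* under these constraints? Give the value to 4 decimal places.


u=Σ⁻¹μ = [0.4297  2.9234  1.4006  3.1595]
v=Σ⁻¹𝟙 = [10.2772  17.7211  13.9924  15.1235]
a=μᵀu=1.280723  b=𝟙ᵀu=7.913238  c=𝟙ᵀv=57.114188  D=ac−b²=10.528134
λ₁=(c·0.149−b)/D = (57.114188·0.149−7.913238)/10.528134 = 0.056684
λ₂=(a−b·0.149)/D = (1.280723−7.913238·0.149)/10.528134 = 0.009655
w* = 0.056684·u + 0.009655·v:
  w_0 = 0.056684·0.4297 + 0.009655·10.2772 = 0.1236  (GE)
  w_1 = 0.056684·2.9234 + 0.009655·17.7211 = 0.3368  (Xerox)
  w_2 = 0.056684·1.4006 + 0.009655·13.9924 = 0.2145  (Starbucks)
  w_3 = 0.056684·3.1595 + 0.009655·15.1235 = 0.3251  (Merck)
Σw_i=1.0000  μᵀw=0.1490
σ²=wᵀΣw=λ₁·μ_p+λ₂ = 0.056684·0.149 + 0.009655 = 0.018101 ≈ 0.0181

0.0181


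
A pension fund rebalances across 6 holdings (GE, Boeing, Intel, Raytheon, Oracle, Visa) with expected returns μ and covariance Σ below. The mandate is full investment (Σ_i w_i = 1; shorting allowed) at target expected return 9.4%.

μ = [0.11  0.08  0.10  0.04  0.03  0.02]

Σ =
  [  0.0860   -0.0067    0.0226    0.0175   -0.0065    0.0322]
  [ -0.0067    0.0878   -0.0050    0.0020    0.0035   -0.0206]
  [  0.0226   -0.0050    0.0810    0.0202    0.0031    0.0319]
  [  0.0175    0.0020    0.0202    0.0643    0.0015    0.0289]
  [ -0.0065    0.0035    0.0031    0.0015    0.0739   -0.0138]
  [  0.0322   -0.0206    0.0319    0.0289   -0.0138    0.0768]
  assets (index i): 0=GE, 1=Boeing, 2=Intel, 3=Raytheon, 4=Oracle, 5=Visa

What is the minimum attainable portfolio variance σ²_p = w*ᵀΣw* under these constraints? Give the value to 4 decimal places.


0.0272

p=Σ⁻¹μ = [1.2348  0.9507  1.0784  0.1015  0.3425  -0.4269]
q=Σ⁻¹𝟙 = [6.8137  14.4276  4.2186  5.7571  15.5652  12.9122]
a=μᵀp=0.325523  b=𝟙ᵀp=3.281055  c=𝟙ᵀq=59.694311  D=ac−b²=8.666570
λ₁=(c·0.094−b)/D = (59.694311·0.094−3.281055)/8.666570 = 0.268873
λ₂=(a−b·0.094)/D = (0.325523−3.281055·0.094)/8.666570 = 0.001974
w* = 0.268873·p + 0.001974·q:
  w_0 = 0.268873·1.2348 + 0.001974·6.8137 = 0.3455  (GE)
  w_1 = 0.268873·0.9507 + 0.001974·14.4276 = 0.2841  (Boeing)
  w_2 = 0.268873·1.0784 + 0.001974·4.2186 = 0.2983  (Intel)
  w_3 = 0.268873·0.1015 + 0.001974·5.7571 = 0.0387  (Raytheon)
  w_4 = 0.268873·0.3425 + 0.001974·15.5652 = 0.1228  (Oracle)
  w_5 = 0.268873·-0.4269 + 0.001974·12.9122 = -0.0893  (Visa)
Σw_i=1.0000  μᵀw=0.0940
σ²=wᵀΣw=λ₁·μ_p+λ₂ = 0.268873·0.094 + 0.001974 = 0.027248 ≈ 0.0272
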